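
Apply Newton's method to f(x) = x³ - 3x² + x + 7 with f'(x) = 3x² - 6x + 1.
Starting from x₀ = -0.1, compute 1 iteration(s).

f(x) = x³ - 3x² + x + 7
f'(x) = 3x² - 6x + 1
x₀ = -0.1

Newton-Raphson formula: x_{n+1} = x_n - f(x_n)/f'(x_n)

Iteration 1:
  f(-0.100000) = 6.869000
  f'(-0.100000) = 1.630000
  x_1 = -0.100000 - 6.869000/1.630000 = -4.314110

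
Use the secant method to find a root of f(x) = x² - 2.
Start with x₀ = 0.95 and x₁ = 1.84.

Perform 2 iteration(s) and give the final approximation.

f(x) = x² - 2
x₀ = 0.95, x₁ = 1.84

Secant formula: x_{n+1} = x_n - f(x_n)(x_n - x_{n-1})/(f(x_n) - f(x_{n-1}))

Iteration 1:
  f(0.950000) = -1.097500
  f(1.840000) = 1.385600
  x_2 = 1.840000 - 1.385600×(1.840000 - 0.950000)/(1.385600 - (-1.097500))
       = 1.343369
Iteration 2:
  f(1.840000) = 1.385600
  f(1.343369) = -0.195359
  x_3 = 1.343369 - (-0.195359)×(1.343369 - 1.840000)/(-0.195359 - 1.385600)
       = 1.404738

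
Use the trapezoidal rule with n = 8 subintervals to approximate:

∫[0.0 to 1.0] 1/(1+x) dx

f(x) = 1/(1+x)
a = 0.0, b = 1.0, n = 8
h = (b - a)/n = 0.125000

Trapezoidal rule: (h/2)[f(x₀) + 2f(x₁) + 2f(x₂) + ... + f(xₙ)]

x_0 = 0.0000, f(x_0) = 1.000000, coefficient = 1
x_1 = 0.1250, f(x_1) = 0.888889, coefficient = 2
x_2 = 0.2500, f(x_2) = 0.800000, coefficient = 2
x_3 = 0.3750, f(x_3) = 0.727273, coefficient = 2
x_4 = 0.5000, f(x_4) = 0.666667, coefficient = 2
x_5 = 0.6250, f(x_5) = 0.615385, coefficient = 2
x_6 = 0.7500, f(x_6) = 0.571429, coefficient = 2
x_7 = 0.8750, f(x_7) = 0.533333, coefficient = 2
x_8 = 1.0000, f(x_8) = 0.500000, coefficient = 1

I ≈ (0.125000/2) × 11.105950 = 0.694122
Exact value: 0.693147
Error: 0.000975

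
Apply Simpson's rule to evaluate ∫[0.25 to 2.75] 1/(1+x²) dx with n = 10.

f(x) = 1/(1+x²)
a = 0.25, b = 2.75, n = 10
h = (b - a)/n = 0.250000

Simpson's rule: (h/3)[f(x₀) + 4f(x₁) + 2f(x₂) + ... + f(xₙ)]

x_0 = 0.2500, f(x_0) = 0.941176, coefficient = 1
x_1 = 0.5000, f(x_1) = 0.800000, coefficient = 4
x_2 = 0.7500, f(x_2) = 0.640000, coefficient = 2
x_3 = 1.0000, f(x_3) = 0.500000, coefficient = 4
x_4 = 1.2500, f(x_4) = 0.390244, coefficient = 2
x_5 = 1.5000, f(x_5) = 0.307692, coefficient = 4
x_6 = 1.7500, f(x_6) = 0.246154, coefficient = 2
x_7 = 2.0000, f(x_7) = 0.200000, coefficient = 4
x_8 = 2.2500, f(x_8) = 0.164948, coefficient = 2
x_9 = 2.5000, f(x_9) = 0.137931, coefficient = 4
x_10 = 2.7500, f(x_10) = 0.116788, coefficient = 1

I ≈ (0.250000/3) × 11.723151 = 0.976929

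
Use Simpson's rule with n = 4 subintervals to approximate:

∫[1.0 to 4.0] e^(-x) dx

f(x) = e^(-x)
a = 1.0, b = 4.0, n = 4
h = (b - a)/n = 0.750000

Simpson's rule: (h/3)[f(x₀) + 4f(x₁) + 2f(x₂) + ... + f(xₙ)]

x_0 = 1.0000, f(x_0) = 0.367879, coefficient = 1
x_1 = 1.7500, f(x_1) = 0.173774, coefficient = 4
x_2 = 2.5000, f(x_2) = 0.082085, coefficient = 2
x_3 = 3.2500, f(x_3) = 0.038774, coefficient = 4
x_4 = 4.0000, f(x_4) = 0.018316, coefficient = 1

I ≈ (0.750000/3) × 1.400558 = 0.350139
Exact value: 0.349564
Error: 0.000576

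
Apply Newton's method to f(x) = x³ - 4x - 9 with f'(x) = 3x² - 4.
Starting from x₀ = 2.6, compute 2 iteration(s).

f(x) = x³ - 4x - 9
f'(x) = 3x² - 4
x₀ = 2.6

Newton-Raphson formula: x_{n+1} = x_n - f(x_n)/f'(x_n)

Iteration 1:
  f(2.600000) = -1.824000
  f'(2.600000) = 16.280000
  x_1 = 2.600000 - (-1.824000)/16.280000 = 2.712039
Iteration 2:
  f(2.712039) = 0.099318
  f'(2.712039) = 18.065472
  x_2 = 2.712039 - 0.099318/18.065472 = 2.706542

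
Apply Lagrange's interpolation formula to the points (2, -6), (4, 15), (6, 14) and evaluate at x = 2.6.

Lagrange interpolation formula:
P(x) = Σ yᵢ × Lᵢ(x)
where Lᵢ(x) = Π_{j≠i} (x - xⱼ)/(xᵢ - xⱼ)

L_0(2.6) = (2.6 - 4)/(2 - 4) × (2.6 - 6)/(2 - 6) = 0.595000
L_1(2.6) = (2.6 - 2)/(4 - 2) × (2.6 - 6)/(4 - 6) = 0.510000
L_2(2.6) = (2.6 - 2)/(6 - 2) × (2.6 - 4)/(6 - 4) = -0.105000

P(2.6) = (-6)×L_0(2.6) + 15×L_1(2.6) + 14×L_2(2.6)
P(2.6) = 2.610000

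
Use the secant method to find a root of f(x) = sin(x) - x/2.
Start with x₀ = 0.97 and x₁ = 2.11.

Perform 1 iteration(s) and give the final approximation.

f(x) = sin(x) - x/2
x₀ = 0.97, x₁ = 2.11

Secant formula: x_{n+1} = x_n - f(x_n)(x_n - x_{n-1})/(f(x_n) - f(x_{n-1}))

Iteration 1:
  f(0.970000) = 0.339886
  f(2.110000) = -0.196882
  x_2 = 2.110000 - (-0.196882)×(2.110000 - 0.970000)/(-0.196882 - 0.339886)
       = 1.691857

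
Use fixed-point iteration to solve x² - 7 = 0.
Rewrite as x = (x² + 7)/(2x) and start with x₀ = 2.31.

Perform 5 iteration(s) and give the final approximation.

Equation: x² - 7 = 0
Fixed-point form: x = (x² + 7)/(2x)
x₀ = 2.31

x_1 = g(2.310000) = 2.670152
x_2 = g(2.670152) = 2.645863
x_3 = g(2.645863) = 2.645751
x_4 = g(2.645751) = 2.645751
x_5 = g(2.645751) = 2.645751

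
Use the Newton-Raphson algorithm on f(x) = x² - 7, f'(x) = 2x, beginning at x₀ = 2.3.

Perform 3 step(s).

f(x) = x² - 7
f'(x) = 2x
x₀ = 2.3

Newton-Raphson formula: x_{n+1} = x_n - f(x_n)/f'(x_n)

Iteration 1:
  f(2.300000) = -1.710000
  f'(2.300000) = 4.600000
  x_1 = 2.300000 - (-1.710000)/4.600000 = 2.671739
Iteration 2:
  f(2.671739) = 0.138190
  f'(2.671739) = 5.343478
  x_2 = 2.671739 - 0.138190/5.343478 = 2.645878
Iteration 3:
  f(2.645878) = 0.000669
  f'(2.645878) = 5.291755
  x_3 = 2.645878 - 0.000669/5.291755 = 2.645751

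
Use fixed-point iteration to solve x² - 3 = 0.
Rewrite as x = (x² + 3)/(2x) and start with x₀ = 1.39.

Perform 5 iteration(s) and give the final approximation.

Equation: x² - 3 = 0
Fixed-point form: x = (x² + 3)/(2x)
x₀ = 1.39

x_1 = g(1.390000) = 1.774137
x_2 = g(1.774137) = 1.732550
x_3 = g(1.732550) = 1.732051
x_4 = g(1.732051) = 1.732051
x_5 = g(1.732051) = 1.732051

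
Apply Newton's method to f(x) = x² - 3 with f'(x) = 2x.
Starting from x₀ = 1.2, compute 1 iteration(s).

f(x) = x² - 3
f'(x) = 2x
x₀ = 1.2

Newton-Raphson formula: x_{n+1} = x_n - f(x_n)/f'(x_n)

Iteration 1:
  f(1.200000) = -1.560000
  f'(1.200000) = 2.400000
  x_1 = 1.200000 - (-1.560000)/2.400000 = 1.850000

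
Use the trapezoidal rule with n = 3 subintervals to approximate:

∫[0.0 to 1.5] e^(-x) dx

f(x) = e^(-x)
a = 0.0, b = 1.5, n = 3
h = (b - a)/n = 0.500000

Trapezoidal rule: (h/2)[f(x₀) + 2f(x₁) + 2f(x₂) + ... + f(xₙ)]

x_0 = 0.0000, f(x_0) = 1.000000, coefficient = 1
x_1 = 0.5000, f(x_1) = 0.606531, coefficient = 2
x_2 = 1.0000, f(x_2) = 0.367879, coefficient = 2
x_3 = 1.5000, f(x_3) = 0.223130, coefficient = 1

I ≈ (0.500000/2) × 3.171950 = 0.792988
Exact value: 0.776870
Error: 0.016118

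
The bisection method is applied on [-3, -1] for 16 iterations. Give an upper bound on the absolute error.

Bisection error bound: |error| ≤ (b-a)/2^n
|error| ≤ (-1 - (-3))/2^16 = 2/2^16
|error| ≤ 0.0000305176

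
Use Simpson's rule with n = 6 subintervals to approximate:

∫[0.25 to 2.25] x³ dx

f(x) = x³
a = 0.25, b = 2.25, n = 6
h = (b - a)/n = 0.333333

Simpson's rule: (h/3)[f(x₀) + 4f(x₁) + 2f(x₂) + ... + f(xₙ)]

x_0 = 0.2500, f(x_0) = 0.015625, coefficient = 1
x_1 = 0.5833, f(x_1) = 0.198495, coefficient = 4
x_2 = 0.9167, f(x_2) = 0.770255, coefficient = 2
x_3 = 1.2500, f(x_3) = 1.953125, coefficient = 4
x_4 = 1.5833, f(x_4) = 3.969329, coefficient = 2
x_5 = 1.9167, f(x_5) = 7.041088, coefficient = 4
x_6 = 2.2500, f(x_6) = 11.390625, coefficient = 1

I ≈ (0.333333/3) × 57.656250 = 6.406250
Exact value: 6.406250
Error: 0.000000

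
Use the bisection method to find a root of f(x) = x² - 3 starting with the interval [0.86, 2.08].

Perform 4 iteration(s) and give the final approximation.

f(x) = x² - 3
Initial interval: [0.86, 2.08]

Iteration 1:
  c_1 = (0.860000 + 2.080000)/2 = 1.470000
  f(c_1) = f(1.470000) = -0.839100
  f(a) × f(c) ≥ 0, new interval: [1.470000, 2.080000]
Iteration 2:
  c_2 = (1.470000 + 2.080000)/2 = 1.775000
  f(c_2) = f(1.775000) = 0.150625
  f(a) × f(c) < 0, new interval: [1.470000, 1.775000]
Iteration 3:
  c_3 = (1.470000 + 1.775000)/2 = 1.622500
  f(c_3) = f(1.622500) = -0.367494
  f(a) × f(c) ≥ 0, new interval: [1.622500, 1.775000]
Iteration 4:
  c_4 = (1.622500 + 1.775000)/2 = 1.698750
  f(c_4) = f(1.698750) = -0.114248
  f(a) × f(c) ≥ 0, new interval: [1.698750, 1.775000]

After 4 iteration(s), the approximation is c_4 = 1.698750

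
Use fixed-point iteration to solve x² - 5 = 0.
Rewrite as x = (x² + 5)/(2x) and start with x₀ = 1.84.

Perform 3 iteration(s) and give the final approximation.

Equation: x² - 5 = 0
Fixed-point form: x = (x² + 5)/(2x)
x₀ = 1.84

x_1 = g(1.840000) = 2.278696
x_2 = g(2.278696) = 2.236467
x_3 = g(2.236467) = 2.236068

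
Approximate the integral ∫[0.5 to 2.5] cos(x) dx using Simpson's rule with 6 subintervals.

f(x) = cos(x)
a = 0.5, b = 2.5, n = 6
h = (b - a)/n = 0.333333

Simpson's rule: (h/3)[f(x₀) + 4f(x₁) + 2f(x₂) + ... + f(xₙ)]

x_0 = 0.5000, f(x_0) = 0.877583, coefficient = 1
x_1 = 0.8333, f(x_1) = 0.672412, coefficient = 4
x_2 = 1.1667, f(x_2) = 0.393219, coefficient = 2
x_3 = 1.5000, f(x_3) = 0.070737, coefficient = 4
x_4 = 1.8333, f(x_4) = -0.259531, coefficient = 2
x_5 = 2.1667, f(x_5) = -0.561229, coefficient = 4
x_6 = 2.5000, f(x_6) = -0.801144, coefficient = 1

I ≈ (0.333333/3) × 1.071494 = 0.119055
Exact value: 0.119047
Error: 0.000008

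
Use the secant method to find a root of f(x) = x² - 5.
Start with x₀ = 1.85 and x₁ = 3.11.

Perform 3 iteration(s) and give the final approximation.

f(x) = x² - 5
x₀ = 1.85, x₁ = 3.11

Secant formula: x_{n+1} = x_n - f(x_n)(x_n - x_{n-1})/(f(x_n) - f(x_{n-1}))

Iteration 1:
  f(1.850000) = -1.577500
  f(3.110000) = 4.672100
  x_2 = 3.110000 - 4.672100×(3.110000 - 1.850000)/(4.672100 - (-1.577500))
       = 2.168044
Iteration 2:
  f(3.110000) = 4.672100
  f(2.168044) = -0.299584
  x_3 = 2.168044 - (-0.299584)×(2.168044 - 3.110000)/(-0.299584 - 4.672100)
       = 2.224805
Iteration 3:
  f(2.168044) = -0.299584
  f(2.224805) = -0.050244
  x_4 = 2.224805 - (-0.050244)×(2.224805 - 2.168044)/(-0.050244 - (-0.299584))
       = 2.236242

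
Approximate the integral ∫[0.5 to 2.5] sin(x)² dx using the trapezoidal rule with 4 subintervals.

f(x) = sin(x)²
a = 0.5, b = 2.5, n = 4
h = (b - a)/n = 0.500000

Trapezoidal rule: (h/2)[f(x₀) + 2f(x₁) + 2f(x₂) + ... + f(xₙ)]

x_0 = 0.5000, f(x_0) = 0.229849, coefficient = 1
x_1 = 1.0000, f(x_1) = 0.708073, coefficient = 2
x_2 = 1.5000, f(x_2) = 0.994996, coefficient = 2
x_3 = 2.0000, f(x_3) = 0.826822, coefficient = 2
x_4 = 2.5000, f(x_4) = 0.358169, coefficient = 1

I ≈ (0.500000/2) × 5.647801 = 1.411950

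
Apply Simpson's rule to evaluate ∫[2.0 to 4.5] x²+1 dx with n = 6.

f(x) = x²+1
a = 2.0, b = 4.5, n = 6
h = (b - a)/n = 0.416667

Simpson's rule: (h/3)[f(x₀) + 4f(x₁) + 2f(x₂) + ... + f(xₙ)]

x_0 = 2.0000, f(x_0) = 5.000000, coefficient = 1
x_1 = 2.4167, f(x_1) = 6.840278, coefficient = 4
x_2 = 2.8333, f(x_2) = 9.027778, coefficient = 2
x_3 = 3.2500, f(x_3) = 11.562500, coefficient = 4
x_4 = 3.6667, f(x_4) = 14.444444, coefficient = 2
x_5 = 4.0833, f(x_5) = 17.673611, coefficient = 4
x_6 = 4.5000, f(x_6) = 21.250000, coefficient = 1

I ≈ (0.416667/3) × 217.500000 = 30.208333
Exact value: 30.208333
Error: 0.000000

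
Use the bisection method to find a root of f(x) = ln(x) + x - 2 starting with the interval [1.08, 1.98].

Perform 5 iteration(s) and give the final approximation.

f(x) = ln(x) + x - 2
Initial interval: [1.08, 1.98]

Iteration 1:
  c_1 = (1.080000 + 1.980000)/2 = 1.530000
  f(c_1) = f(1.530000) = -0.044732
  f(a) × f(c) ≥ 0, new interval: [1.530000, 1.980000]
Iteration 2:
  c_2 = (1.530000 + 1.980000)/2 = 1.755000
  f(c_2) = f(1.755000) = 0.317469
  f(a) × f(c) < 0, new interval: [1.530000, 1.755000]
Iteration 3:
  c_3 = (1.530000 + 1.755000)/2 = 1.642500
  f(c_3) = f(1.642500) = 0.138719
  f(a) × f(c) < 0, new interval: [1.530000, 1.642500]
Iteration 4:
  c_4 = (1.530000 + 1.642500)/2 = 1.586250
  f(c_4) = f(1.586250) = 0.047623
  f(a) × f(c) < 0, new interval: [1.530000, 1.586250]
Iteration 5:
  c_5 = (1.530000 + 1.586250)/2 = 1.558125
  f(c_5) = f(1.558125) = 0.001608
  f(a) × f(c) < 0, new interval: [1.530000, 1.558125]

After 5 iteration(s), the approximation is c_5 = 1.558125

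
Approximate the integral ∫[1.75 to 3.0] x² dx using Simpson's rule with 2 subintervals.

f(x) = x²
a = 1.75, b = 3.0, n = 2
h = (b - a)/n = 0.625000

Simpson's rule: (h/3)[f(x₀) + 4f(x₁) + 2f(x₂) + ... + f(xₙ)]

x_0 = 1.7500, f(x_0) = 3.062500, coefficient = 1
x_1 = 2.3750, f(x_1) = 5.640625, coefficient = 4
x_2 = 3.0000, f(x_2) = 9.000000, coefficient = 1

I ≈ (0.625000/3) × 34.625000 = 7.213542
Exact value: 7.213542
Error: 0.000000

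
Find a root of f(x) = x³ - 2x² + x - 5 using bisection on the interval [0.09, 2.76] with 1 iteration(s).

f(x) = x³ - 2x² + x - 5
Initial interval: [0.09, 2.76]

Iteration 1:
  c_1 = (0.090000 + 2.760000)/2 = 1.425000
  f(c_1) = f(1.425000) = -4.742609
  f(a) × f(c) ≥ 0, new interval: [1.425000, 2.760000]

After 1 iteration(s), the approximation is c_1 = 1.425000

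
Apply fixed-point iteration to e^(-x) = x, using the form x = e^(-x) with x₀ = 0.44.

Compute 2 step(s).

Equation: e^(-x) = x
Fixed-point form: x = e^(-x)
x₀ = 0.44

x_1 = g(0.440000) = 0.644036
x_2 = g(0.644036) = 0.525168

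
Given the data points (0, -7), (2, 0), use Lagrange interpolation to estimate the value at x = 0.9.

Lagrange interpolation formula:
P(x) = Σ yᵢ × Lᵢ(x)
where Lᵢ(x) = Π_{j≠i} (x - xⱼ)/(xᵢ - xⱼ)

L_0(0.9) = (0.9 - 2)/(0 - 2) = 0.550000
L_1(0.9) = (0.9 - 0)/(2 - 0) = 0.450000

P(0.9) = (-7)×L_0(0.9) + 0×L_1(0.9)
P(0.9) = -3.850000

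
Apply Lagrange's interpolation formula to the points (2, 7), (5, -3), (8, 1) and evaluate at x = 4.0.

Lagrange interpolation formula:
P(x) = Σ yᵢ × Lᵢ(x)
where Lᵢ(x) = Π_{j≠i} (x - xⱼ)/(xᵢ - xⱼ)

L_0(4.0) = (4.0 - 5)/(2 - 5) × (4.0 - 8)/(2 - 8) = 0.222222
L_1(4.0) = (4.0 - 2)/(5 - 2) × (4.0 - 8)/(5 - 8) = 0.888889
L_2(4.0) = (4.0 - 2)/(8 - 2) × (4.0 - 5)/(8 - 5) = -0.111111

P(4.0) = 7×L_0(4.0) + (-3)×L_1(4.0) + 1×L_2(4.0)
P(4.0) = -1.222222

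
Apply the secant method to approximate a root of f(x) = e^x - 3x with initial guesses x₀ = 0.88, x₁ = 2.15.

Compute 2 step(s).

f(x) = e^x - 3x
x₀ = 0.88, x₁ = 2.15

Secant formula: x_{n+1} = x_n - f(x_n)(x_n - x_{n-1})/(f(x_n) - f(x_{n-1}))

Iteration 1:
  f(0.880000) = -0.229100
  f(2.150000) = 2.134858
  x_2 = 2.150000 - 2.134858×(2.150000 - 0.880000)/(2.134858 - (-0.229100))
       = 1.003081
Iteration 2:
  f(2.150000) = 2.134858
  f(1.003081) = -0.282573
  x_3 = 1.003081 - (-0.282573)×(1.003081 - 2.150000)/(-0.282573 - 2.134858)
       = 1.137144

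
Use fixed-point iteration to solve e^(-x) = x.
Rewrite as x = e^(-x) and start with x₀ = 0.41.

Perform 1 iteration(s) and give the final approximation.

Equation: e^(-x) = x
Fixed-point form: x = e^(-x)
x₀ = 0.41

x_1 = g(0.410000) = 0.663650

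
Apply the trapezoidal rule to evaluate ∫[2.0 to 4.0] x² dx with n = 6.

f(x) = x²
a = 2.0, b = 4.0, n = 6
h = (b - a)/n = 0.333333

Trapezoidal rule: (h/2)[f(x₀) + 2f(x₁) + 2f(x₂) + ... + f(xₙ)]

x_0 = 2.0000, f(x_0) = 4.000000, coefficient = 1
x_1 = 2.3333, f(x_1) = 5.444444, coefficient = 2
x_2 = 2.6667, f(x_2) = 7.111111, coefficient = 2
x_3 = 3.0000, f(x_3) = 9.000000, coefficient = 2
x_4 = 3.3333, f(x_4) = 11.111111, coefficient = 2
x_5 = 3.6667, f(x_5) = 13.444444, coefficient = 2
x_6 = 4.0000, f(x_6) = 16.000000, coefficient = 1

I ≈ (0.333333/2) × 112.222222 = 18.703704
Exact value: 18.666667
Error: 0.037037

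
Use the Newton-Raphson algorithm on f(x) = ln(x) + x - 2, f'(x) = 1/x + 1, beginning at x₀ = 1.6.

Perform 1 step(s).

f(x) = ln(x) + x - 2
f'(x) = 1/x + 1
x₀ = 1.6

Newton-Raphson formula: x_{n+1} = x_n - f(x_n)/f'(x_n)

Iteration 1:
  f(1.600000) = 0.070004
  f'(1.600000) = 1.625000
  x_1 = 1.600000 - 0.070004/1.625000 = 1.556921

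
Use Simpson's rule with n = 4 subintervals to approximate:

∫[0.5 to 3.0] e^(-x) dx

f(x) = e^(-x)
a = 0.5, b = 3.0, n = 4
h = (b - a)/n = 0.625000

Simpson's rule: (h/3)[f(x₀) + 4f(x₁) + 2f(x₂) + ... + f(xₙ)]

x_0 = 0.5000, f(x_0) = 0.606531, coefficient = 1
x_1 = 1.1250, f(x_1) = 0.324652, coefficient = 4
x_2 = 1.7500, f(x_2) = 0.173774, coefficient = 2
x_3 = 2.3750, f(x_3) = 0.093014, coefficient = 4
x_4 = 3.0000, f(x_4) = 0.049787, coefficient = 1

I ≈ (0.625000/3) × 2.674533 = 0.557194
Exact value: 0.556744
Error: 0.000451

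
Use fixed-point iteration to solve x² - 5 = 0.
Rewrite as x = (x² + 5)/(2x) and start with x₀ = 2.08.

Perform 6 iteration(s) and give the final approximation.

Equation: x² - 5 = 0
Fixed-point form: x = (x² + 5)/(2x)
x₀ = 2.08

x_1 = g(2.080000) = 2.241923
x_2 = g(2.241923) = 2.236076
x_3 = g(2.236076) = 2.236068
x_4 = g(2.236068) = 2.236068
x_5 = g(2.236068) = 2.236068
x_6 = g(2.236068) = 2.236068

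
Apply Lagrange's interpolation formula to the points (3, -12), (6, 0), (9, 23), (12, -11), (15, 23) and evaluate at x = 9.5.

Lagrange interpolation formula:
P(x) = Σ yᵢ × Lᵢ(x)
where Lᵢ(x) = Π_{j≠i} (x - xⱼ)/(xᵢ - xⱼ)

L_0(9.5) = (9.5 - 6)/(3 - 6) × (9.5 - 9)/(3 - 9) × (9.5 - 12)/(3 - 12) × (9.5 - 15)/(3 - 15) = 0.012378
L_1(9.5) = (9.5 - 3)/(6 - 3) × (9.5 - 9)/(6 - 9) × (9.5 - 12)/(6 - 12) × (9.5 - 15)/(6 - 15) = -0.091950
L_2(9.5) = (9.5 - 3)/(9 - 3) × (9.5 - 6)/(9 - 6) × (9.5 - 12)/(9 - 12) × (9.5 - 15)/(9 - 15) = 0.965471
L_3(9.5) = (9.5 - 3)/(12 - 3) × (9.5 - 6)/(12 - 6) × (9.5 - 9)/(12 - 9) × (9.5 - 15)/(12 - 15) = 0.128729
L_4(9.5) = (9.5 - 3)/(15 - 3) × (9.5 - 6)/(15 - 6) × (9.5 - 9)/(15 - 9) × (9.5 - 12)/(15 - 12) = -0.014628

P(9.5) = (-12)×L_0(9.5) + 0×L_1(9.5) + 23×L_2(9.5) + (-11)×L_3(9.5) + 23×L_4(9.5)
P(9.5) = 20.304816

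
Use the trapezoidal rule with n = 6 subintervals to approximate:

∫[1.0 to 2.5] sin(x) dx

f(x) = sin(x)
a = 1.0, b = 2.5, n = 6
h = (b - a)/n = 0.250000

Trapezoidal rule: (h/2)[f(x₀) + 2f(x₁) + 2f(x₂) + ... + f(xₙ)]

x_0 = 1.0000, f(x_0) = 0.841471, coefficient = 1
x_1 = 1.2500, f(x_1) = 0.948985, coefficient = 2
x_2 = 1.5000, f(x_2) = 0.997495, coefficient = 2
x_3 = 1.7500, f(x_3) = 0.983986, coefficient = 2
x_4 = 2.0000, f(x_4) = 0.909297, coefficient = 2
x_5 = 2.2500, f(x_5) = 0.778073, coefficient = 2
x_6 = 2.5000, f(x_6) = 0.598472, coefficient = 1

I ≈ (0.250000/2) × 10.675615 = 1.334452
Exact value: 1.341446
Error: 0.006994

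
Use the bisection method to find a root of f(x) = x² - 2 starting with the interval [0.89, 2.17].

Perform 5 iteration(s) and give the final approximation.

f(x) = x² - 2
Initial interval: [0.89, 2.17]

Iteration 1:
  c_1 = (0.890000 + 2.170000)/2 = 1.530000
  f(c_1) = f(1.530000) = 0.340900
  f(a) × f(c) < 0, new interval: [0.890000, 1.530000]
Iteration 2:
  c_2 = (0.890000 + 1.530000)/2 = 1.210000
  f(c_2) = f(1.210000) = -0.535900
  f(a) × f(c) ≥ 0, new interval: [1.210000, 1.530000]
Iteration 3:
  c_3 = (1.210000 + 1.530000)/2 = 1.370000
  f(c_3) = f(1.370000) = -0.123100
  f(a) × f(c) ≥ 0, new interval: [1.370000, 1.530000]
Iteration 4:
  c_4 = (1.370000 + 1.530000)/2 = 1.450000
  f(c_4) = f(1.450000) = 0.102500
  f(a) × f(c) < 0, new interval: [1.370000, 1.450000]
Iteration 5:
  c_5 = (1.370000 + 1.450000)/2 = 1.410000
  f(c_5) = f(1.410000) = -0.011900
  f(a) × f(c) ≥ 0, new interval: [1.410000, 1.450000]

After 5 iteration(s), the approximation is c_5 = 1.410000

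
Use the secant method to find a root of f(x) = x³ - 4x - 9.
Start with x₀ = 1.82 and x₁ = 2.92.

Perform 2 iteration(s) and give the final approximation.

f(x) = x³ - 4x - 9
x₀ = 1.82, x₁ = 2.92

Secant formula: x_{n+1} = x_n - f(x_n)(x_n - x_{n-1})/(f(x_n) - f(x_{n-1}))

Iteration 1:
  f(1.820000) = -10.251432
  f(2.920000) = 4.217088
  x_2 = 2.920000 - 4.217088×(2.920000 - 1.820000)/(4.217088 - (-10.251432))
       = 2.599387
Iteration 2:
  f(2.920000) = 4.217088
  f(2.599387) = -1.833978
  x_3 = 2.599387 - (-1.833978)×(2.599387 - 2.920000)/(-1.833978 - 4.217088)
       = 2.696559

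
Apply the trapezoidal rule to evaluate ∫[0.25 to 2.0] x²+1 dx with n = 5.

f(x) = x²+1
a = 0.25, b = 2.0, n = 5
h = (b - a)/n = 0.350000

Trapezoidal rule: (h/2)[f(x₀) + 2f(x₁) + 2f(x₂) + ... + f(xₙ)]

x_0 = 0.2500, f(x_0) = 1.062500, coefficient = 1
x_1 = 0.6000, f(x_1) = 1.360000, coefficient = 2
x_2 = 0.9500, f(x_2) = 1.902500, coefficient = 2
x_3 = 1.3000, f(x_3) = 2.690000, coefficient = 2
x_4 = 1.6500, f(x_4) = 3.722500, coefficient = 2
x_5 = 2.0000, f(x_5) = 5.000000, coefficient = 1

I ≈ (0.350000/2) × 25.412500 = 4.447187
Exact value: 4.411458
Error: 0.035729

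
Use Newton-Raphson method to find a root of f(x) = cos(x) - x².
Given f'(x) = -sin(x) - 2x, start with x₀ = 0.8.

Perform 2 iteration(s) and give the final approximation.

f(x) = cos(x) - x²
f'(x) = -sin(x) - 2x
x₀ = 0.8

Newton-Raphson formula: x_{n+1} = x_n - f(x_n)/f'(x_n)

Iteration 1:
  f(0.800000) = 0.056707
  f'(0.800000) = -2.317356
  x_1 = 0.800000 - 0.056707/(-2.317356) = 0.824470
Iteration 2:
  f(0.824470) = -0.000806
  f'(0.824470) = -2.383129
  x_2 = 0.824470 - (-0.000806)/(-2.383129) = 0.824132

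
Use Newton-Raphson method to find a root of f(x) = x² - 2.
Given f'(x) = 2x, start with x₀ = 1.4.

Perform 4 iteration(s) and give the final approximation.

f(x) = x² - 2
f'(x) = 2x
x₀ = 1.4

Newton-Raphson formula: x_{n+1} = x_n - f(x_n)/f'(x_n)

Iteration 1:
  f(1.400000) = -0.040000
  f'(1.400000) = 2.800000
  x_1 = 1.400000 - (-0.040000)/2.800000 = 1.414286
Iteration 2:
  f(1.414286) = 0.000204
  f'(1.414286) = 2.828571
  x_2 = 1.414286 - 0.000204/2.828571 = 1.414214
Iteration 3:
  f(1.414214) = 0.000000
  f'(1.414214) = 2.828427
  x_3 = 1.414214 - 0.000000/2.828427 = 1.414214
Iteration 4:
  f(1.414214) = 0.000000
  f'(1.414214) = 2.828427
  x_4 = 1.414214 - 0.000000/2.828427 = 1.414214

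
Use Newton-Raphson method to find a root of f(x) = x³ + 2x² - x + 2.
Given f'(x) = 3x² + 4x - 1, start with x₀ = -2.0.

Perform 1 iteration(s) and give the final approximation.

f(x) = x³ + 2x² - x + 2
f'(x) = 3x² + 4x - 1
x₀ = -2.0

Newton-Raphson formula: x_{n+1} = x_n - f(x_n)/f'(x_n)

Iteration 1:
  f(-2.000000) = 4.000000
  f'(-2.000000) = 3.000000
  x_1 = -2.000000 - 4.000000/3.000000 = -3.333333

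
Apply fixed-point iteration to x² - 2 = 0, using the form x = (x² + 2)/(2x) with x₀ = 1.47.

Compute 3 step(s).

Equation: x² - 2 = 0
Fixed-point form: x = (x² + 2)/(2x)
x₀ = 1.47

x_1 = g(1.470000) = 1.415272
x_2 = g(1.415272) = 1.414214
x_3 = g(1.414214) = 1.414214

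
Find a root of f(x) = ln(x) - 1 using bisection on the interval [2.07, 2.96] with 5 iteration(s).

f(x) = ln(x) - 1
Initial interval: [2.07, 2.96]

Iteration 1:
  c_1 = (2.070000 + 2.960000)/2 = 2.515000
  f(c_1) = f(2.515000) = -0.077727
  f(a) × f(c) ≥ 0, new interval: [2.515000, 2.960000]
Iteration 2:
  c_2 = (2.515000 + 2.960000)/2 = 2.737500
  f(c_2) = f(2.737500) = 0.007045
  f(a) × f(c) < 0, new interval: [2.515000, 2.737500]
Iteration 3:
  c_3 = (2.515000 + 2.737500)/2 = 2.626250
  f(c_3) = f(2.626250) = -0.034443
  f(a) × f(c) ≥ 0, new interval: [2.626250, 2.737500]
Iteration 4:
  c_4 = (2.626250 + 2.737500)/2 = 2.681875
  f(c_4) = f(2.681875) = -0.013484
  f(a) × f(c) ≥ 0, new interval: [2.681875, 2.737500]
Iteration 5:
  c_5 = (2.681875 + 2.737500)/2 = 2.709687
  f(c_5) = f(2.709687) = -0.003167
  f(a) × f(c) ≥ 0, new interval: [2.709687, 2.737500]

After 5 iteration(s), the approximation is c_5 = 2.709687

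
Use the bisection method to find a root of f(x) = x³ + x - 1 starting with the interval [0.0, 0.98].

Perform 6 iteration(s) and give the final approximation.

f(x) = x³ + x - 1
Initial interval: [0.0, 0.98]

Iteration 1:
  c_1 = (0.000000 + 0.980000)/2 = 0.490000
  f(c_1) = f(0.490000) = -0.392351
  f(a) × f(c) ≥ 0, new interval: [0.490000, 0.980000]
Iteration 2:
  c_2 = (0.490000 + 0.980000)/2 = 0.735000
  f(c_2) = f(0.735000) = 0.132065
  f(a) × f(c) < 0, new interval: [0.490000, 0.735000]
Iteration 3:
  c_3 = (0.490000 + 0.735000)/2 = 0.612500
  f(c_3) = f(0.612500) = -0.157717
  f(a) × f(c) ≥ 0, new interval: [0.612500, 0.735000]
Iteration 4:
  c_4 = (0.612500 + 0.735000)/2 = 0.673750
  f(c_4) = f(0.673750) = -0.020409
  f(a) × f(c) ≥ 0, new interval: [0.673750, 0.735000]
Iteration 5:
  c_5 = (0.673750 + 0.735000)/2 = 0.704375
  f(c_5) = f(0.704375) = 0.053847
  f(a) × f(c) < 0, new interval: [0.673750, 0.704375]
Iteration 6:
  c_6 = (0.673750 + 0.704375)/2 = 0.689063
  f(c_6) = f(0.689063) = 0.016234
  f(a) × f(c) < 0, new interval: [0.673750, 0.689063]

After 6 iteration(s), the approximation is c_6 = 0.689063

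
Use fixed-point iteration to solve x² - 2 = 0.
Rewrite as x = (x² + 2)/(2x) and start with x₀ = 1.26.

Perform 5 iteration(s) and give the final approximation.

Equation: x² - 2 = 0
Fixed-point form: x = (x² + 2)/(2x)
x₀ = 1.26

x_1 = g(1.260000) = 1.423651
x_2 = g(1.423651) = 1.414245
x_3 = g(1.414245) = 1.414214
x_4 = g(1.414214) = 1.414214
x_5 = g(1.414214) = 1.414214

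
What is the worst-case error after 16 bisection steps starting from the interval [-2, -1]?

Bisection error bound: |error| ≤ (b-a)/2^n
|error| ≤ (-1 - (-2))/2^16 = 1/2^16
|error| ≤ 0.0000152588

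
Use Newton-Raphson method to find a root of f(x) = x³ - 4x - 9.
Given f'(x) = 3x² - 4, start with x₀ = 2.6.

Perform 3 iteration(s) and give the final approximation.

f(x) = x³ - 4x - 9
f'(x) = 3x² - 4
x₀ = 2.6

Newton-Raphson formula: x_{n+1} = x_n - f(x_n)/f'(x_n)

Iteration 1:
  f(2.600000) = -1.824000
  f'(2.600000) = 16.280000
  x_1 = 2.600000 - (-1.824000)/16.280000 = 2.712039
Iteration 2:
  f(2.712039) = 0.099318
  f'(2.712039) = 18.065472
  x_2 = 2.712039 - 0.099318/18.065472 = 2.706542
Iteration 3:
  f(2.706542) = 0.000246
  f'(2.706542) = 17.976103
  x_3 = 2.706542 - 0.000246/17.976103 = 2.706528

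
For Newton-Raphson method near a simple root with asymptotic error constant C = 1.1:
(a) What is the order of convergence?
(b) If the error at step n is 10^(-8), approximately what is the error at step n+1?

(a) Newton-Raphson has quadratic (order 2) convergence near simple roots.
    This means |e_{n+1}| ≈ C|e_n|².

(b) With |e_n| = 10^(-8) and C = 1.1:
    |e_{n+1}| ≈ 1.1 × (10^(-8))² = 1.1 × 10^(-16)

(a) 2 (quadratic); (b) |e_{n+1}| ≈ 1.100e-16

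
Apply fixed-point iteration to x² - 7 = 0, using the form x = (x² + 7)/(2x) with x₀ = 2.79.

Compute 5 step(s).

Equation: x² - 7 = 0
Fixed-point form: x = (x² + 7)/(2x)
x₀ = 2.79

x_1 = g(2.790000) = 2.649480
x_2 = g(2.649480) = 2.645754
x_3 = g(2.645754) = 2.645751
x_4 = g(2.645751) = 2.645751
x_5 = g(2.645751) = 2.645751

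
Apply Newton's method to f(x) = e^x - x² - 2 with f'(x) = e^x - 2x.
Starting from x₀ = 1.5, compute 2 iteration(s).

f(x) = e^x - x² - 2
f'(x) = e^x - 2x
x₀ = 1.5

Newton-Raphson formula: x_{n+1} = x_n - f(x_n)/f'(x_n)

Iteration 1:
  f(1.500000) = 0.231689
  f'(1.500000) = 1.481689
  x_1 = 1.500000 - 0.231689/1.481689 = 1.343632
Iteration 2:
  f(1.343632) = 0.027592
  f'(1.343632) = 1.145675
  x_2 = 1.343632 - 0.027592/1.145675 = 1.319548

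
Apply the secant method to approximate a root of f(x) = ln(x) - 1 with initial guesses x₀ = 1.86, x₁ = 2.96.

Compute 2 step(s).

f(x) = ln(x) - 1
x₀ = 1.86, x₁ = 2.96

Secant formula: x_{n+1} = x_n - f(x_n)(x_n - x_{n-1})/(f(x_n) - f(x_{n-1}))

Iteration 1:
  f(1.860000) = -0.379424
  f(2.960000) = 0.085189
  x_2 = 2.960000 - 0.085189×(2.960000 - 1.860000)/(0.085189 - (-0.379424))
       = 2.758309
Iteration 2:
  f(2.960000) = 0.085189
  f(2.758309) = 0.014618
  x_3 = 2.758309 - 0.014618×(2.758309 - 2.960000)/(0.014618 - 0.085189)
       = 2.716532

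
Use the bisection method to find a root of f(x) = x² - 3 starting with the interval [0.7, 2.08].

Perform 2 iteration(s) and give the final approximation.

f(x) = x² - 3
Initial interval: [0.7, 2.08]

Iteration 1:
  c_1 = (0.700000 + 2.080000)/2 = 1.390000
  f(c_1) = f(1.390000) = -1.067900
  f(a) × f(c) ≥ 0, new interval: [1.390000, 2.080000]
Iteration 2:
  c_2 = (1.390000 + 2.080000)/2 = 1.735000
  f(c_2) = f(1.735000) = 0.010225
  f(a) × f(c) < 0, new interval: [1.390000, 1.735000]

After 2 iteration(s), the approximation is c_2 = 1.735000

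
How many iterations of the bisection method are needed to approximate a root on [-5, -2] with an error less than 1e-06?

We need (b-a)/2^n ≤ 1e-06
(-2 - (-5))/2^n ≤ 1e-06
3/2^n ≤ 1e-06
2^n ≥ 3000000
n ≥ log₂(3000000) = 21.52
n ≥ 22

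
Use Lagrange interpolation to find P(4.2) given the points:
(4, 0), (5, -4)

Lagrange interpolation formula:
P(x) = Σ yᵢ × Lᵢ(x)
where Lᵢ(x) = Π_{j≠i} (x - xⱼ)/(xᵢ - xⱼ)

L_0(4.2) = (4.2 - 5)/(4 - 5) = 0.800000
L_1(4.2) = (4.2 - 4)/(5 - 4) = 0.200000

P(4.2) = 0×L_0(4.2) + (-4)×L_1(4.2)
P(4.2) = -0.800000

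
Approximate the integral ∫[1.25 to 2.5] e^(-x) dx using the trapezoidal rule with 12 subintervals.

f(x) = e^(-x)
a = 1.25, b = 2.5, n = 12
h = (b - a)/n = 0.104167

Trapezoidal rule: (h/2)[f(x₀) + 2f(x₁) + 2f(x₂) + ... + f(xₙ)]

x_0 = 1.2500, f(x_0) = 0.286505, coefficient = 1
x_1 = 1.3542, f(x_1) = 0.258162, coefficient = 2
x_2 = 1.4583, f(x_2) = 0.232624, coefficient = 2
x_3 = 1.5625, f(x_3) = 0.209611, coefficient = 2
x_4 = 1.6667, f(x_4) = 0.188876, coefficient = 2
x_5 = 1.7708, f(x_5) = 0.170191, coefficient = 2
x_6 = 1.8750, f(x_6) = 0.153355, coefficient = 2
x_7 = 1.9792, f(x_7) = 0.138184, coefficient = 2
x_8 = 2.0833, f(x_8) = 0.124514, coefficient = 2
x_9 = 2.1875, f(x_9) = 0.112197, coefficient = 2
x_10 = 2.2917, f(x_10) = 0.101098, coefficient = 2
x_11 = 2.3958, f(x_11) = 0.091097, coefficient = 2
x_12 = 2.5000, f(x_12) = 0.082085, coefficient = 1

I ≈ (0.104167/2) × 3.928408 = 0.204605
Exact value: 0.204420
Error: 0.000185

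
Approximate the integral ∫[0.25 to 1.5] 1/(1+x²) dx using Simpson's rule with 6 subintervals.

f(x) = 1/(1+x²)
a = 0.25, b = 1.5, n = 6
h = (b - a)/n = 0.208333

Simpson's rule: (h/3)[f(x₀) + 4f(x₁) + 2f(x₂) + ... + f(xₙ)]

x_0 = 0.2500, f(x_0) = 0.941176, coefficient = 1
x_1 = 0.4583, f(x_1) = 0.826399, coefficient = 4
x_2 = 0.6667, f(x_2) = 0.692308, coefficient = 2
x_3 = 0.8750, f(x_3) = 0.566372, coefficient = 4
x_4 = 1.0833, f(x_4) = 0.460064, coefficient = 2
x_5 = 1.2917, f(x_5) = 0.374756, coefficient = 4
x_6 = 1.5000, f(x_6) = 0.307692, coefficient = 1

I ≈ (0.208333/3) × 10.623718 = 0.737758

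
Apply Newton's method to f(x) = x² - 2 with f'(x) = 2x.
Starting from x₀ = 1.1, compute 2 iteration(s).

f(x) = x² - 2
f'(x) = 2x
x₀ = 1.1

Newton-Raphson formula: x_{n+1} = x_n - f(x_n)/f'(x_n)

Iteration 1:
  f(1.100000) = -0.790000
  f'(1.100000) = 2.200000
  x_1 = 1.100000 - (-0.790000)/2.200000 = 1.459091
Iteration 2:
  f(1.459091) = 0.128946
  f'(1.459091) = 2.918182
  x_2 = 1.459091 - 0.128946/2.918182 = 1.414904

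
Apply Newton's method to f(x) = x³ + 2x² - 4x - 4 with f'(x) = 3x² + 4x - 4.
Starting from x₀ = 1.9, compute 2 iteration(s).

f(x) = x³ + 2x² - 4x - 4
f'(x) = 3x² + 4x - 4
x₀ = 1.9

Newton-Raphson formula: x_{n+1} = x_n - f(x_n)/f'(x_n)

Iteration 1:
  f(1.900000) = 2.479000
  f'(1.900000) = 14.430000
  x_1 = 1.900000 - 2.479000/14.430000 = 1.728205
Iteration 2:
  f(1.728205) = 0.222184
  f'(1.728205) = 11.872899
  x_2 = 1.728205 - 0.222184/11.872899 = 1.709492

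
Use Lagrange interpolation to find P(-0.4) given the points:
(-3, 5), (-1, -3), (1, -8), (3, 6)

Lagrange interpolation formula:
P(x) = Σ yᵢ × Lᵢ(x)
where Lᵢ(x) = Π_{j≠i} (x - xⱼ)/(xᵢ - xⱼ)

L_0(-0.4) = (-0.4 - (-1))/(-3 - (-1)) × (-0.4 - 1)/(-3 - 1) × (-0.4 - 3)/(-3 - 3) = -0.059500
L_1(-0.4) = (-0.4 - (-3))/(-1 - (-3)) × (-0.4 - 1)/(-1 - 1) × (-0.4 - 3)/(-1 - 3) = 0.773500
L_2(-0.4) = (-0.4 - (-3))/(1 - (-3)) × (-0.4 - (-1))/(1 - (-1)) × (-0.4 - 3)/(1 - 3) = 0.331500
L_3(-0.4) = (-0.4 - (-3))/(3 - (-3)) × (-0.4 - (-1))/(3 - (-1)) × (-0.4 - 1)/(3 - 1) = -0.045500

P(-0.4) = 5×L_0(-0.4) + (-3)×L_1(-0.4) + (-8)×L_2(-0.4) + 6×L_3(-0.4)
P(-0.4) = -5.543000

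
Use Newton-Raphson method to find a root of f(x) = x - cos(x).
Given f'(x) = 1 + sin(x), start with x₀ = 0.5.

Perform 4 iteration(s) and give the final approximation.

f(x) = x - cos(x)
f'(x) = 1 + sin(x)
x₀ = 0.5

Newton-Raphson formula: x_{n+1} = x_n - f(x_n)/f'(x_n)

Iteration 1:
  f(0.500000) = -0.377583
  f'(0.500000) = 1.479426
  x_1 = 0.500000 - (-0.377583)/1.479426 = 0.755222
Iteration 2:
  f(0.755222) = 0.027103
  f'(0.755222) = 1.685451
  x_2 = 0.755222 - 0.027103/1.685451 = 0.739142
Iteration 3:
  f(0.739142) = 0.000095
  f'(0.739142) = 1.673654
  x_3 = 0.739142 - 0.000095/1.673654 = 0.739085
Iteration 4:
  f(0.739085) = 0.000000
  f'(0.739085) = 1.673612
  x_4 = 0.739085 - 0.000000/1.673612 = 0.739085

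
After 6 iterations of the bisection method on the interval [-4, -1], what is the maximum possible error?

Bisection error bound: |error| ≤ (b-a)/2^n
|error| ≤ (-1 - (-4))/2^6 = 3/2^6
|error| ≤ 0.0468750000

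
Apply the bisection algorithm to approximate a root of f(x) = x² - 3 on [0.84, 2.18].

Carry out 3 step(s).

f(x) = x² - 3
Initial interval: [0.84, 2.18]

Iteration 1:
  c_1 = (0.840000 + 2.180000)/2 = 1.510000
  f(c_1) = f(1.510000) = -0.719900
  f(a) × f(c) ≥ 0, new interval: [1.510000, 2.180000]
Iteration 2:
  c_2 = (1.510000 + 2.180000)/2 = 1.845000
  f(c_2) = f(1.845000) = 0.404025
  f(a) × f(c) < 0, new interval: [1.510000, 1.845000]
Iteration 3:
  c_3 = (1.510000 + 1.845000)/2 = 1.677500
  f(c_3) = f(1.677500) = -0.185994
  f(a) × f(c) ≥ 0, new interval: [1.677500, 1.845000]

After 3 iteration(s), the approximation is c_3 = 1.677500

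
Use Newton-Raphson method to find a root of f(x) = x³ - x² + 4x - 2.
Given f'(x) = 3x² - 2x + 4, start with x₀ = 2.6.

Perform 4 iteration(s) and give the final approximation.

f(x) = x³ - x² + 4x - 2
f'(x) = 3x² - 2x + 4
x₀ = 2.6

Newton-Raphson formula: x_{n+1} = x_n - f(x_n)/f'(x_n)

Iteration 1:
  f(2.600000) = 19.216000
  f'(2.600000) = 19.080000
  x_1 = 2.600000 - 19.216000/19.080000 = 1.592872
Iteration 2:
  f(1.592872) = 5.875748
  f'(1.592872) = 8.425981
  x_2 = 1.592872 - 5.875748/8.425981 = 0.895535
Iteration 3:
  f(0.895535) = 1.498361
  f'(0.895535) = 4.614879
  x_3 = 0.895535 - 1.498361/4.614879 = 0.570855
Iteration 4:
  f(0.570855) = 0.143571
  f'(0.570855) = 3.835916
  x_4 = 0.570855 - 0.143571/3.835916 = 0.533427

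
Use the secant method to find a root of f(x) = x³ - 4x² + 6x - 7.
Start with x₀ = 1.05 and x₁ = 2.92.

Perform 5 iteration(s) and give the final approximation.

f(x) = x³ - 4x² + 6x - 7
x₀ = 1.05, x₁ = 2.92

Secant formula: x_{n+1} = x_n - f(x_n)(x_n - x_{n-1})/(f(x_n) - f(x_{n-1}))

Iteration 1:
  f(1.050000) = -3.952375
  f(2.920000) = 1.311488
  x_2 = 2.920000 - 1.311488×(2.920000 - 1.050000)/(1.311488 - (-3.952375))
       = 2.454091
Iteration 2:
  f(2.920000) = 1.311488
  f(2.454091) = -1.585789
  x_3 = 2.454091 - (-1.585789)×(2.454091 - 2.920000)/(-1.585789 - 1.311488)
       = 2.709100
Iteration 3:
  f(2.454091) = -1.585789
  f(2.709100) = -0.219600
  x_4 = 2.709100 - (-0.219600)×(2.709100 - 2.454091)/(-0.219600 - (-1.585789))
       = 2.750090
Iteration 4:
  f(2.709100) = -0.219600
  f(2.750090) = 0.047480
  x_5 = 2.750090 - 0.047480×(2.750090 - 2.709100)/(0.047480 - (-0.219600))
       = 2.742803
Iteration 5:
  f(2.750090) = 0.047480
  f(2.742803) = -0.001032
  x_6 = 2.742803 - (-0.001032)×(2.742803 - 2.750090)/(-0.001032 - 0.047480)
       = 2.742958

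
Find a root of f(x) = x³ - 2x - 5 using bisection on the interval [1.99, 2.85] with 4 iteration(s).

f(x) = x³ - 2x - 5
Initial interval: [1.99, 2.85]

Iteration 1:
  c_1 = (1.990000 + 2.850000)/2 = 2.420000
  f(c_1) = f(2.420000) = 4.332488
  f(a) × f(c) < 0, new interval: [1.990000, 2.420000]
Iteration 2:
  c_2 = (1.990000 + 2.420000)/2 = 2.205000
  f(c_2) = f(2.205000) = 1.310765
  f(a) × f(c) < 0, new interval: [1.990000, 2.205000]
Iteration 3:
  c_3 = (1.990000 + 2.205000)/2 = 2.097500
  f(c_3) = f(2.097500) = 0.032964
  f(a) × f(c) < 0, new interval: [1.990000, 2.097500]
Iteration 4:
  c_4 = (1.990000 + 2.097500)/2 = 2.043750
  f(c_4) = f(2.043750) = -0.550932
  f(a) × f(c) ≥ 0, new interval: [2.043750, 2.097500]

After 4 iteration(s), the approximation is c_4 = 2.043750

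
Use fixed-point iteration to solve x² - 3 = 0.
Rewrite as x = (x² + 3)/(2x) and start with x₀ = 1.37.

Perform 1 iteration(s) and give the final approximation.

Equation: x² - 3 = 0
Fixed-point form: x = (x² + 3)/(2x)
x₀ = 1.37

x_1 = g(1.370000) = 1.779891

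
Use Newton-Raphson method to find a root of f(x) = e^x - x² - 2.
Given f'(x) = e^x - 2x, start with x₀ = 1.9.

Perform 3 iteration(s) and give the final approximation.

f(x) = e^x - x² - 2
f'(x) = e^x - 2x
x₀ = 1.9

Newton-Raphson formula: x_{n+1} = x_n - f(x_n)/f'(x_n)

Iteration 1:
  f(1.900000) = 1.075894
  f'(1.900000) = 2.885894
  x_1 = 1.900000 - 1.075894/2.885894 = 1.527189
Iteration 2:
  f(1.527189) = 0.272906
  f'(1.527189) = 1.550834
  x_2 = 1.527189 - 0.272906/1.550834 = 1.351215
Iteration 3:
  f(1.351215) = 0.036333
  f'(1.351215) = 1.159684
  x_3 = 1.351215 - 0.036333/1.159684 = 1.319885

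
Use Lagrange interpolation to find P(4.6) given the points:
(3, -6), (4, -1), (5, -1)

Lagrange interpolation formula:
P(x) = Σ yᵢ × Lᵢ(x)
where Lᵢ(x) = Π_{j≠i} (x - xⱼ)/(xᵢ - xⱼ)

L_0(4.6) = (4.6 - 4)/(3 - 4) × (4.6 - 5)/(3 - 5) = -0.120000
L_1(4.6) = (4.6 - 3)/(4 - 3) × (4.6 - 5)/(4 - 5) = 0.640000
L_2(4.6) = (4.6 - 3)/(5 - 3) × (4.6 - 4)/(5 - 4) = 0.480000

P(4.6) = (-6)×L_0(4.6) + (-1)×L_1(4.6) + (-1)×L_2(4.6)
P(4.6) = -0.400000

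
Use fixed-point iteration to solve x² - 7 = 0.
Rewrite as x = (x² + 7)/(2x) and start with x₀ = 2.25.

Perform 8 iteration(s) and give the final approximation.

Equation: x² - 7 = 0
Fixed-point form: x = (x² + 7)/(2x)
x₀ = 2.25

x_1 = g(2.250000) = 2.680556
x_2 = g(2.680556) = 2.645977
x_3 = g(2.645977) = 2.645751
x_4 = g(2.645751) = 2.645751
x_5 = g(2.645751) = 2.645751
x_6 = g(2.645751) = 2.645751
x_7 = g(2.645751) = 2.645751
x_8 = g(2.645751) = 2.645751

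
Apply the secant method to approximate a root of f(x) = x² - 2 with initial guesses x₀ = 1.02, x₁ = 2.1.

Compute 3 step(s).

f(x) = x² - 2
x₀ = 1.02, x₁ = 2.1

Secant formula: x_{n+1} = x_n - f(x_n)(x_n - x_{n-1})/(f(x_n) - f(x_{n-1}))

Iteration 1:
  f(1.020000) = -0.959600
  f(2.100000) = 2.410000
  x_2 = 2.100000 - 2.410000×(2.100000 - 1.020000)/(2.410000 - (-0.959600))
       = 1.327564
Iteration 2:
  f(2.100000) = 2.410000
  f(1.327564) = -0.237574
  x_3 = 1.327564 - (-0.237574)×(1.327564 - 2.100000)/(-0.237574 - 2.410000)
       = 1.396877
Iteration 3:
  f(1.327564) = -0.237574
  f(1.396877) = -0.048735
  x_4 = 1.396877 - (-0.048735)×(1.396877 - 1.327564)/(-0.048735 - (-0.237574))
       = 1.414765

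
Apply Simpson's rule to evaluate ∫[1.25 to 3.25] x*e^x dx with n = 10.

f(x) = x*e^x
a = 1.25, b = 3.25, n = 10
h = (b - a)/n = 0.200000

Simpson's rule: (h/3)[f(x₀) + 4f(x₁) + 2f(x₂) + ... + f(xₙ)]

x_0 = 1.2500, f(x_0) = 4.362929, coefficient = 1
x_1 = 1.4500, f(x_1) = 6.181516, coefficient = 4
x_2 = 1.6500, f(x_2) = 8.591517, coefficient = 2
x_3 = 1.8500, f(x_3) = 11.765666, coefficient = 4
x_4 = 2.0500, f(x_4) = 15.924197, coefficient = 2
x_5 = 2.2500, f(x_5) = 21.347406, coefficient = 4
x_6 = 2.4500, f(x_6) = 28.391449, coefficient = 2
x_7 = 2.6500, f(x_7) = 37.508202, coefficient = 4
x_8 = 2.8500, f(x_8) = 49.270178, coefficient = 2
x_9 = 3.0500, f(x_9) = 64.401800, coefficient = 4
x_10 = 3.2500, f(x_10) = 83.818605, coefficient = 1

I ≈ (0.200000/3) × 857.354580 = 57.156972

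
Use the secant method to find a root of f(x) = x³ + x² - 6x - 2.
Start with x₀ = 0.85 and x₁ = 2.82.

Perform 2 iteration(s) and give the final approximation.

f(x) = x³ + x² - 6x - 2
x₀ = 0.85, x₁ = 2.82

Secant formula: x_{n+1} = x_n - f(x_n)(x_n - x_{n-1})/(f(x_n) - f(x_{n-1}))

Iteration 1:
  f(0.850000) = -5.763375
  f(2.820000) = 11.458168
  x_2 = 2.820000 - 11.458168×(2.820000 - 0.850000)/(11.458168 - (-5.763375))
       = 1.509282
Iteration 2:
  f(2.820000) = 11.458168
  f(1.509282) = -5.339719
  x_3 = 1.509282 - (-5.339719)×(1.509282 - 2.820000)/(-5.339719 - 11.458168)
       = 1.925933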